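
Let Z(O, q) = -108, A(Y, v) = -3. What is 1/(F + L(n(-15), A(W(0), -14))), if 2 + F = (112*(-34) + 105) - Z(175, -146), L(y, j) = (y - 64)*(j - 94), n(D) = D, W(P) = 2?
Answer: 1/4066 ≈ 0.00024594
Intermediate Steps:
L(y, j) = (-94 + j)*(-64 + y) (L(y, j) = (-64 + y)*(-94 + j) = (-94 + j)*(-64 + y))
F = -3597 (F = -2 + ((112*(-34) + 105) - 1*(-108)) = -2 + ((-3808 + 105) + 108) = -2 + (-3703 + 108) = -2 - 3595 = -3597)
1/(F + L(n(-15), A(W(0), -14))) = 1/(-3597 + (6016 - 94*(-15) - 64*(-3) - 3*(-15))) = 1/(-3597 + (6016 + 1410 + 192 + 45)) = 1/(-3597 + 7663) = 1/4066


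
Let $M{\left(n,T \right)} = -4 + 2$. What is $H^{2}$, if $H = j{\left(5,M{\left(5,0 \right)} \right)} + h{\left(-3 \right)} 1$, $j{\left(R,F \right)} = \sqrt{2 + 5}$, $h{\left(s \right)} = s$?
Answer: $\left(3 - \sqrt{7}\right)^{2} \approx 0.12549$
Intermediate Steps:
$M{\left(n,T \right)} = -2$
$j{\left(R,F \right)} = \sqrt{7}$
$H = -3 + \sqrt{7}$ ($H = \sqrt{7} - 3 = -3 + \sqrt{7} \approx -0.35425$)
$H^{2} = \left(-3 + \sqrt{7}\right)^{2}$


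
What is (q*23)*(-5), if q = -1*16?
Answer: 1840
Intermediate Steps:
q = -16
(q*23)*(-5) = -16*23*(-5) = -368*(-5) = 1840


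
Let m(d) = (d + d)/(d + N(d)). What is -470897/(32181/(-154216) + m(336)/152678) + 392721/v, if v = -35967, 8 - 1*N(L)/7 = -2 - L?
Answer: 13093293694104235539151/5802188941348071 ≈ 2.2566e+6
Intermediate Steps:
N(L) = 70 + 7*L (N(L) = 56 - 7*(-2 - L) = 56 + (14 + 7*L) = 70 + 7*L)
m(d) = 2*d/(70 + 8*d) (m(d) = (d + d)/(d + (70 + 7*d)) = (2*d)/(70 + 8*d) = 2*d/(70 + 8*d))
-470897/(32181/(-154216) + m(336)/152678) + 392721/v = -470897/(32181/(-154216) + (336/(35 + 4*336))/152678) + 392721/(-35967) = -470897/(32181*(-1/154216) + (336/(35 + 1344))*(1/152678)) + 392721*(-1/35967) = -470897/(-32181/154216 + (336/1379)*(1/152678)) - 130907/11989 = -470897/(-32181/154216 + (336*(1/1379))*(1/152678)) - 130907/11989 = -470897/(-32181/154216 + (48/197)*(1/152678)) - 130907/11989 = -470897/(-32181/154216 + 24/15038783) - 130907/11989 = -470897/(-483959374539/2319220959128) - 130907/11989 = -470897*(-2319220959128/483959374539) - 130907/11989 = 1092114191990497816/483959374539 - 130907/11989 = 13093293694104235539151/5802188941348071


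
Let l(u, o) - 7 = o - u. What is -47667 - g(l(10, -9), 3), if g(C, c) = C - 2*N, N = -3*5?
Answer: -47685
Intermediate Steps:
N = -15
l(u, o) = 7 + o - u (l(u, o) = 7 + (o - u) = 7 + o - u)
g(C, c) = 30 + C (g(C, c) = C - 2*(-15) = C + 30 = 30 + C)
-47667 - g(l(10, -9), 3) = -47667 - (30 + (7 - 9 - 1*10)) = -47667 - (30 + (7 - 9 - 10)) = -47667 - (30 - 12) = -47667 - 1*18 = -47667 - 18 = -47685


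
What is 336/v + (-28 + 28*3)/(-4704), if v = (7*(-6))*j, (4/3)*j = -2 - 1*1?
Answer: 893/252 ≈ 3.5437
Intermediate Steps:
j = -9/4 (j = 3*(-2 - 1*1)/4 = 3*(-2 - 1)/4 = (¾)*(-3) = -9/4 ≈ -2.2500)
v = 189/2 (v = (7*(-6))*(-9/4) = -42*(-9/4) = 189/2 ≈ 94.500)
336/v + (-28 + 28*3)/(-4704) = 336/(189/2) + (-28 + 28*3)/(-4704) = 336*(2/189) + (-28 + 84)*(-1/4704) = 32/9 + 56*(-1/4704) = 32/9 - 1/84 = 893/252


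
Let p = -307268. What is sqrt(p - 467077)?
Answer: 19*I*sqrt(2145) ≈ 879.97*I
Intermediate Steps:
sqrt(p - 467077) = sqrt(-307268 - 467077) = sqrt(-774345) = 19*I*sqrt(2145)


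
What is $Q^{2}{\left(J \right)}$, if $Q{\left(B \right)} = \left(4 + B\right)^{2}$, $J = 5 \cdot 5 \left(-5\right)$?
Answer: $214358881$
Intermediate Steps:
$J = -125$ ($J = 25 \left(-5\right) = -125$)
$Q^{2}{\left(J \right)} = \left(\left(4 - 125\right)^{2}\right)^{2} = \left(\left(-121\right)^{2}\right)^{2} = 14641^{2} = 214358881$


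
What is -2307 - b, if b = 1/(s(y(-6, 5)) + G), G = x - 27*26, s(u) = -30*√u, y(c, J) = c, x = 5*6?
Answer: (-69210*√6 + 1550303*I)/(6*(-112*I + 5*√6)) ≈ -2307.0 - 0.00016081*I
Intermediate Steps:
x = 30
G = -672 (G = 30 - 27*26 = 30 - 702 = -672)
b = 1/(-672 - 30*I*√6) (b = 1/(-30*I*√6 - 672) = 1/(-672 - 30*I*√6) ≈ -0.0014705 + 0.0001608*I)
-2307 - b = -2307 - I/(6*(-112*I + 5*√6))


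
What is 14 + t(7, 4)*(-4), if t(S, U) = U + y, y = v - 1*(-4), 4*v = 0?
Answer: -18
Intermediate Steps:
v = 0 (v = (1/4)*0 = 0)
y = 4 (y = 0 - 1*(-4) = 0 + 4 = 4)
t(S, U) = 4 + U (t(S, U) = U + 4 = 4 + U)
14 + t(7, 4)*(-4) = 14 + (4 + 4)*(-4) = 14 + 8*(-4) = 14 - 32 = -18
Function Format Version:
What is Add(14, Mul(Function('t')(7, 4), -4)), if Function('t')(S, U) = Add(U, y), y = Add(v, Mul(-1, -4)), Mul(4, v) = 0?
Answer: -18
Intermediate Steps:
v = 0 (v = Mul(Rational(1, 4), 0) = 0)
y = 4 (y = Add(0, Mul(-1, -4)) = Add(0, 4) = 4)
Function('t')(S, U) = Add(4, U) (Function('t')(S, U) = Add(U, 4) = Add(4, U))
Add(14, Mul(Function('t')(7, 4), -4)) = Add(14, Mul(Add(4, 4), -4)) = Add(14, Mul(8, -4)) = Add(14, -32) = -18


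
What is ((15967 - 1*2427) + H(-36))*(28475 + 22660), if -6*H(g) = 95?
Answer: 1383116525/2 ≈ 6.9156e+8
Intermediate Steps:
H(g) = -95/6 (H(g) = -1/6*95 = -95/6)
((15967 - 1*2427) + H(-36))*(28475 + 22660) = ((15967 - 1*2427) - 95/6)*(28475 + 22660) = ((15967 - 2427) - 95/6)*51135 = (13540 - 95/6)*51135 = (81145/6)*51135 = 1383116525/2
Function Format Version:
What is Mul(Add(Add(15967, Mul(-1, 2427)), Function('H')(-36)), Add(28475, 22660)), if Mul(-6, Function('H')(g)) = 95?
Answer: Rational(1383116525, 2) ≈ 6.9156e+8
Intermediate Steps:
Function('H')(g) = Rational(-95, 6) (Function('H')(g) = Mul(Rational(-1, 6), 95) = Rational(-95, 6))
Mul(Add(Add(15967, Mul(-1, 2427)), Function('H')(-36)), Add(28475, 22660)) = Mul(Add(Add(15967, Mul(-1, 2427)), Rational(-95, 6)), Add(28475, 22660)) = Mul(Add(Add(15967, -2427), Rational(-95, 6)), 51135) = Mul(Add(13540, Rational(-95, 6)), 51135) = Mul(Rational(81145, 6), 51135) = Rational(1383116525, 2)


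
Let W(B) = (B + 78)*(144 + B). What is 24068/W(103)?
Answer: 24068/44707 ≈ 0.53835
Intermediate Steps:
W(B) = (78 + B)*(144 + B)
24068/W(103) = 24068/(11232 + 103² + 222*103) = 24068/(11232 + 10609 + 22866) = 24068/44707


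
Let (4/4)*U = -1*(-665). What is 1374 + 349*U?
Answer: 233459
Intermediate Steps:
U = 665 (U = -1*(-665) = 665)
1374 + 349*U = 1374 + 349*665 = 1374 + 232085 = 233459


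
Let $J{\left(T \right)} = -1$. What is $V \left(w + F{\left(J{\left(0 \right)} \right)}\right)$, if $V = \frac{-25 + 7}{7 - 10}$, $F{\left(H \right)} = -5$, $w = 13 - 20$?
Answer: $-72$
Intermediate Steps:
$w = -7$
$V = 6$ ($V = - \frac{18}{-3} = \left(-18\right) \left(- \frac{1}{3}\right) = 6$)
$V \left(w + F{\left(J{\left(0 \right)} \right)}\right) = 6 \left(-7 - 5\right) = 6 \left(-12\right) = -72$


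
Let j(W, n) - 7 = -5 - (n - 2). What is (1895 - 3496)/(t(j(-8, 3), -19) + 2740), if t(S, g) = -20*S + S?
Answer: -1601/2721 ≈ -0.58839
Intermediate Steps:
j(W, n) = 4 - n (j(W, n) = 7 + (-5 - (n - 2)) = 7 + (-5 - (-2 + n)) = 7 + (-5 + (2 - n)) = 7 + (-3 - n) = 4 - n)
t(S, g) = -19*S
(1895 - 3496)/(t(j(-8, 3), -19) + 2740) = (1895 - 3496)/(-19*(4 - 1*3) + 2740) = -1601/(-19*(4 - 3) + 2740) = -1601/(-19*1 + 2740) = -1601/(-19 + 2740) = -1601/2721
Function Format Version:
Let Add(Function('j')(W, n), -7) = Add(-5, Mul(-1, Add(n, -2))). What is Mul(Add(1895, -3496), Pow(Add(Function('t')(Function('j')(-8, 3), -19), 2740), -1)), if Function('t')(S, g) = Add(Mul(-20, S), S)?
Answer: Rational(-1601, 2721) ≈ -0.58839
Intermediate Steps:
Function('j')(W, n) = Add(4, Mul(-1, n)) (Function('j')(W, n) = Add(7, Add(-5, Mul(-1, Add(n, -2)))) = Add(7, Add(-5, Mul(-1, Add(-2, n)))) = Add(7, Add(-5, Add(2, Mul(-1, n)))) = Add(7, Add(-3, Mul(-1, n))) = Add(4, Mul(-1, n)))
Function('t')(S, g) = Mul(-19, S)
Mul(Add(1895, -3496), Pow(Add(Function('t')(Function('j')(-8, 3), -19), 2740), -1)) = Mul(Add(1895, -3496), Pow(Add(Mul(-19, Add(4, Mul(-1, 3))), 2740), -1)) = Mul(-1601, Pow(Add(Mul(-19, Add(4, -3)), 2740), -1)) = Mul(-1601, Pow(Add(Mul(-19, 1), 2740), -1)) = Mul(-1601, Pow(Add(-19, 2740), -1)) = Mul(-1601, Pow(2721, -1)) = Mul(-1601, Rational(1, 2721)) = Rational(-1601, 2721)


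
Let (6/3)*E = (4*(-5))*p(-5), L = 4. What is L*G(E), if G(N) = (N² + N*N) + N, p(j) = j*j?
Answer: 499000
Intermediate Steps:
p(j) = j²
E = -250 (E = ((4*(-5))*(-5)²)/2 = (-20*25)/2 = (½)*(-500) = -250)
G(N) = N + 2*N² (G(N) = (N² + N²) + N = 2*N² + N = N + 2*N²)
L*G(E) = 4*(-250*(1 + 2*(-250))) = 4*(-250*(1 - 500)) = 4*(-250*(-499)) = 4*124750 = 499000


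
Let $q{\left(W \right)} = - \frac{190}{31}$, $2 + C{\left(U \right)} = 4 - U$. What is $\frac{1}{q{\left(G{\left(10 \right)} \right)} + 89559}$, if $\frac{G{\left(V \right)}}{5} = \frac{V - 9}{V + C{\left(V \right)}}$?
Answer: $\frac{31}{2776139} \approx 1.1167 \cdot 10^{-5}$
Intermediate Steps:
$C{\left(U \right)} = 2 - U$ ($C{\left(U \right)} = -2 - \left(-4 + U\right) = 2 - U$)
$G{\left(V \right)} = - \frac{45}{2} + \frac{5 V}{2}$ ($G{\left(V \right)} = 5 \frac{V - 9}{V - \left(-2 + V\right)} = 5 \frac{-9 + V}{2} = 5 \left(-9 + V\right) \frac{1}{2} = 5 \left(- \frac{9}{2} + \frac{V}{2}\right) = - \frac{45}{2} + \frac{5 V}{2}$)
$q{\left(W \right)} = - \frac{190}{31}$ ($q{\left(W \right)} = \left(-190\right) \frac{1}{31} = - \frac{190}{31}$)
$\frac{1}{q{\left(G{\left(10 \right)} \right)} + 89559} = \frac{1}{- \frac{190}{31} + 89559} = \frac{1}{\frac{2776139}{31}} = \frac{31}{2776139}$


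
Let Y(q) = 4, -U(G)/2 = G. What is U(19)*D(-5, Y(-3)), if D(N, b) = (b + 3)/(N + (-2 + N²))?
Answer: -133/9 ≈ -14.778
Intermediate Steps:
U(G) = -2*G
D(N, b) = (3 + b)/(-2 + N + N²)
U(19)*D(-5, Y(-3)) = (-2*19)*((3 + 4)/(-2 - 5 + (-5)²)) = -38*7/(-2 - 5 + 25) = -38*7/18 = -133/9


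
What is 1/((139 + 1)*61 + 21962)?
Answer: 1/30502 ≈ 3.2785e-5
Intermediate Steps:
1/((139 + 1)*61 + 21962) = 1/(140*61 + 21962) = 1/(8540 + 21962) = 1/30502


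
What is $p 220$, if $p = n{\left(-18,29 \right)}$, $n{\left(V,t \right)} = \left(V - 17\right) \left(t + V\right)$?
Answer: $-84700$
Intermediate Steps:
$n{\left(V,t \right)} = \left(-17 + V\right) \left(V + t\right)$
$p = -385$ ($p = \left(-18\right)^{2} - -306 - 493 - 522 = 324 + 306 - 493 - 522 = -385$)
$p 220 = \left(-385\right) 220 = -84700$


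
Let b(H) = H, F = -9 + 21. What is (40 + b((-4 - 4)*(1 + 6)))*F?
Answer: -192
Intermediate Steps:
F = 12
(40 + b((-4 - 4)*(1 + 6)))*F = (40 + (-4 - 4)*(1 + 6))*12 = (40 - 8*7)*12 = (40 - 56)*12 = -16*12 = -192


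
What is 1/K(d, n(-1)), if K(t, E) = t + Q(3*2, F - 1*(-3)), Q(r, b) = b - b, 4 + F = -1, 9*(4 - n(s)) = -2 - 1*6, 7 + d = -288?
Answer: -1/295 ≈ -0.0033898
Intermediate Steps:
d = -295 (d = -7 - 288 = -295)
n(s) = 44/9 (n(s) = 4 - (-2 - 1*6)/9 = 4 - (-2 - 6)/9 = 4 - 1/9*(-8) = 4 + 8/9 = 44/9)
F = -5 (F = -4 - 1 = -5)
Q(r, b) = 0
K(t, E) = t (K(t, E) = t + 0 = t)
1/K(d, n(-1)) = 1/(-295) = -1/295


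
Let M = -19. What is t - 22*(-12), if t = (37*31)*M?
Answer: -21529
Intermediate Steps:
t = -21793 (t = (37*31)*(-19) = 1147*(-19) = -21793)
t - 22*(-12) = -21793 - 22*(-12) = -21793 + 264 = -21529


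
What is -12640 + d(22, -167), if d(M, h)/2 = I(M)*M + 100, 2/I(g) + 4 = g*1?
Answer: -111916/9 ≈ -12435.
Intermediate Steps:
I(g) = 2/(-4 + g) (I(g) = 2/(-4 + g*1) = 2/(-4 + g))
d(M, h) = 200 + 4*M/(-4 + M) (d(M, h) = 2*((2/(-4 + M))*M + 100) = 2*(2*M/(-4 + M) + 100) = 2*(100 + 2*M/(-4 + M)) = 200 + 4*M/(-4 + M))
-12640 + d(22, -167) = -12640 + 4*(-200 + 51*22)/(-4 + 22) = -12640 + 4*(-200 + 1122)/18 = -12640 + 4*(1/18)*922 = -12640 + 1844/9 = -111916/9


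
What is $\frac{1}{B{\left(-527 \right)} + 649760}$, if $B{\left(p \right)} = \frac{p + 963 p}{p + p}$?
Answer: $\frac{1}{650242} \approx 1.5379 \cdot 10^{-6}$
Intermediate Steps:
$B{\left(p \right)} = 482$ ($B{\left(p \right)} = \frac{964 p}{2 p} = 964 p \frac{1}{2 p} = 482$)
$\frac{1}{B{\left(-527 \right)} + 649760} = \frac{1}{482 + 649760} = \frac{1}{650242}$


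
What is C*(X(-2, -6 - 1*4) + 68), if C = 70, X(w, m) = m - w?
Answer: 4200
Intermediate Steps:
C*(X(-2, -6 - 1*4) + 68) = 70*(((-6 - 1*4) - 1*(-2)) + 68) = 70*(((-6 - 4) + 2) + 68) = 70*((-10 + 2) + 68) = 70*(-8 + 68) = 70*60 = 4200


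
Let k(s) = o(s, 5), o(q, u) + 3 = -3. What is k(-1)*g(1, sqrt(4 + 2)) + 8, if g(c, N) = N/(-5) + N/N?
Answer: 2 + 6*sqrt(6)/5 ≈ 4.9394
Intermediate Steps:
o(q, u) = -6 (o(q, u) = -3 - 3 = -6)
k(s) = -6
g(c, N) = 1 - N/5 (g(c, N) = N*(-1/5) + 1 = -N/5 + 1 = 1 - N/5)
k(-1)*g(1, sqrt(4 + 2)) + 8 = -6*(1 - sqrt(4 + 2)/5) + 8 = -6*(1 - sqrt(6)/5) + 8 = (-6 + 6*sqrt(6)/5) + 8 = 2 + 6*sqrt(6)/5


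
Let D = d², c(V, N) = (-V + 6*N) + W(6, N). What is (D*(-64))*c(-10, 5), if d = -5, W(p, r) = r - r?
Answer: -64000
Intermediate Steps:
W(p, r) = 0
c(V, N) = -V + 6*N (c(V, N) = (-V + 6*N) + 0 = -V + 6*N)
D = 25 (D = (-5)² = 25)
(D*(-64))*c(-10, 5) = (25*(-64))*(-1*(-10) + 6*5) = -1600*(10 + 30) = -1600*40 = -64000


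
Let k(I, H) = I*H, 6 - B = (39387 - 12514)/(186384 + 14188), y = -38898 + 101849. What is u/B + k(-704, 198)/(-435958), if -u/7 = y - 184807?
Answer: 37293305079348160/256465154261 ≈ 1.4541e+5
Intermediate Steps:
y = 62951
B = 1176559/200572 (B = 6 - (39387 - 12514)/(186384 + 14188) = 6 - 26873/200572 = 1176559/200572 ≈ 5.8660)
k(I, H) = H*I
u = 852992 (u = -7*(62951 - 184807) = -7*(-121856) = 852992)
u/B + k(-704, 198)/(-435958) = 852992/(1176559/200572) + (198*(-704))/(-435958) = 852992*(200572/1176559) - 139392*(-1/435958) = 171086311424/1176559 + 69696/217979 = 37293305079348160/256465154261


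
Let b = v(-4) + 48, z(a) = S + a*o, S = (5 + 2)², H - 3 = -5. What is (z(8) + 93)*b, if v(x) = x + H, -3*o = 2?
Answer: 5740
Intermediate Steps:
o = -⅔ (o = -⅓*2 = -⅔ ≈ -0.66667)
H = -2 (H = 3 - 5 = -2)
S = 49 (S = 7² = 49)
v(x) = -2 + x (v(x) = x - 2 = -2 + x)
z(a) = 49 - 2*a/3 (z(a) = 49 + a*(-⅔) = 49 - 2*a/3)
b = 42 (b = (-2 - 4) + 48 = -6 + 48 = 42)
(z(8) + 93)*b = ((49 - ⅔*8) + 93)*42 = ((49 - 16/3) + 93)*42 = (131/3 + 93)*42 = (410/3)*42 = 5740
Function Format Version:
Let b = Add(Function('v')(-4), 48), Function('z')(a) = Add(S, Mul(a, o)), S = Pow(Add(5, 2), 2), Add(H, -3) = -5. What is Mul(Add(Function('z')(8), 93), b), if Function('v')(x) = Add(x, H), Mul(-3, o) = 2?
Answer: 5740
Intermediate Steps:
o = Rational(-2, 3) (o = Mul(Rational(-1, 3), 2) = Rational(-2, 3) ≈ -0.66667)
H = -2 (H = Add(3, -5) = -2)
S = 49 (S = Pow(7, 2) = 49)
Function('v')(x) = Add(-2, x) (Function('v')(x) = Add(x, -2) = Add(-2, x))
Function('z')(a) = Add(49, Mul(Rational(-2, 3), a)) (Function('z')(a) = Add(49, Mul(a, Rational(-2, 3))) = Add(49, Mul(Rational(-2, 3), a)))
b = 42 (b = Add(Add(-2, -4), 48) = Add(-6, 48) = 42)
Mul(Add(Function('z')(8), 93), b) = Mul(Add(Add(49, Mul(Rational(-2, 3), 8)), 93), 42) = Mul(Add(Add(49, Rational(-16, 3)), 93), 42) = Mul(Add(Rational(131, 3), 93), 42) = Mul(Rational(410, 3), 42) = 5740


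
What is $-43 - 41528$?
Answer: $-41571$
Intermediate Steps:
$-43 - 41528 = -41571$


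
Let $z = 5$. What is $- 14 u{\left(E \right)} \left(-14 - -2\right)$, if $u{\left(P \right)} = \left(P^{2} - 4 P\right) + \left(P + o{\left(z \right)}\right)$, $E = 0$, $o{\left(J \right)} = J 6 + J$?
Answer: $5880$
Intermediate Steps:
$o{\left(J \right)} = 7 J$ ($o{\left(J \right)} = 6 J + J = 7 J$)
$u{\left(P \right)} = 35 + P^{2} - 3 P$ ($u{\left(P \right)} = \left(P^{2} - 4 P\right) + \left(P + 7 \cdot 5\right) = \left(P^{2} - 4 P\right) + \left(P + 35\right) = \left(P^{2} - 4 P\right) + \left(35 + P\right) = 35 + P^{2} - 3 P$)
$- 14 u{\left(E \right)} \left(-14 - -2\right) = - 14 \left(35 + 0^{2} - 0\right) \left(-14 - -2\right) = - 14 \left(35 + 0 + 0\right) \left(-14 + 2\right) = \left(-14\right) 35 \left(-12\right) = \left(-490\right) \left(-12\right) = 5880$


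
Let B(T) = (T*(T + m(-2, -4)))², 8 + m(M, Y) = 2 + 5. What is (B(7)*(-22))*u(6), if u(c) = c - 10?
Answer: 155232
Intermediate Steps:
m(M, Y) = -1 (m(M, Y) = -8 + (2 + 5) = -8 + 7 = -1)
u(c) = -10 + c
B(T) = T²*(-1 + T)² (B(T) = (T*(T - 1))² = (T*(-1 + T))² = T²*(-1 + T)²)
(B(7)*(-22))*u(6) = ((7²*(-1 + 7)²)*(-22))*(-10 + 6) = ((49*6²)*(-22))*(-4) = ((49*36)*(-22))*(-4) = (1764*(-22))*(-4) = -38808*(-4) = 155232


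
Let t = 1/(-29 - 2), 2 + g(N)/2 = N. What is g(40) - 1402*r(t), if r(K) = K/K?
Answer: -1326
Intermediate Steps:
g(N) = -4 + 2*N
t = -1/31 (t = 1/(-31) = -1/31 ≈ -0.032258)
r(K) = 1
g(40) - 1402*r(t) = (-4 + 2*40) - 1402*1 = (-4 + 80) - 1402 = 76 - 1402 = -1326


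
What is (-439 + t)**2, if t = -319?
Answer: 574564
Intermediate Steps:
(-439 + t)**2 = (-439 - 319)**2 = (-758)**2 = 574564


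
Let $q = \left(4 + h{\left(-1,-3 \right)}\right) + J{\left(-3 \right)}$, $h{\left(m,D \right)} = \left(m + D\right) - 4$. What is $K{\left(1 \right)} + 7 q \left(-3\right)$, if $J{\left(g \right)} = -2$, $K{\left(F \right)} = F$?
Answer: $127$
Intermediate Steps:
$h{\left(m,D \right)} = -4 + D + m$ ($h{\left(m,D \right)} = \left(D + m\right) - 4 = -4 + D + m$)
$q = -6$ ($q = \left(4 - 8\right) - 2 = -4 - 2 = -6$)
$K{\left(1 \right)} + 7 q \left(-3\right) = 1 + 7 \left(\left(-6\right) \left(-3\right)\right) = 1 + 7 \cdot 18 = 1 + 126 = 127$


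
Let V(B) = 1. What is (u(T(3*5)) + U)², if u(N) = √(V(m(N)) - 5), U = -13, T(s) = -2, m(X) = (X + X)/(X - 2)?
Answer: 165 - 52*I ≈ 165.0 - 52.0*I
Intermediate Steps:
m(X) = 2*X/(-2 + X) (m(X) = (2*X)/(-2 + X) = 2*X/(-2 + X))
u(N) = 2*I (u(N) = √(1 - 5) = √(-4) = 2*I)
(u(T(3*5)) + U)² = (2*I - 13)² = (-13 + 2*I)²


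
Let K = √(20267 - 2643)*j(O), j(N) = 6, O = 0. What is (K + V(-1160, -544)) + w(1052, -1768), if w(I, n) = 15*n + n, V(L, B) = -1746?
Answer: -30034 + 12*√4406 ≈ -29237.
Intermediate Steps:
w(I, n) = 16*n
K = 12*√4406 (K = √(20267 - 2643)*6 = √17624*6 = (2*√4406)*6 = 12*√4406 ≈ 796.53)
(K + V(-1160, -544)) + w(1052, -1768) = (12*√4406 - 1746) + 16*(-1768) = (-1746 + 12*√4406) - 28288 = -30034 + 12*√4406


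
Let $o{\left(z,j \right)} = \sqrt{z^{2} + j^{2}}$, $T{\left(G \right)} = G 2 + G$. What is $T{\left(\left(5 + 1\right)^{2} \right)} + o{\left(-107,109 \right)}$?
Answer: $108 + \sqrt{23330} \approx 260.74$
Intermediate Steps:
$T{\left(G \right)} = 3 G$ ($T{\left(G \right)} = 2 G + G = 3 G$)
$o{\left(z,j \right)} = \sqrt{j^{2} + z^{2}}$
$T{\left(\left(5 + 1\right)^{2} \right)} + o{\left(-107,109 \right)} = 3 \left(5 + 1\right)^{2} + \sqrt{109^{2} + \left(-107\right)^{2}} = 3 \cdot 6^{2} + \sqrt{11881 + 11449} = 3 \cdot 36 + \sqrt{23330} = 108 + \sqrt{23330}$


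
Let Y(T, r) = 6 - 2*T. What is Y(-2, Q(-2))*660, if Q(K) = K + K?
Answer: 6600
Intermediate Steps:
Q(K) = 2*K
Y(-2, Q(-2))*660 = (6 - 2*(-2))*660 = (6 + 4)*660 = 10*660 = 6600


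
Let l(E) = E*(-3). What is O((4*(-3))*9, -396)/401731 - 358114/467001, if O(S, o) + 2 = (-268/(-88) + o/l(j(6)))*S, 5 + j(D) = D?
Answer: -1657453561130/2063696566041 ≈ -0.80315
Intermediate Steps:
j(D) = -5 + D
l(E) = -3*E
O(S, o) = -2 + S*(67/22 - o/3) (O(S, o) = -2 + (-268/(-88) + o/((-3*(-5 + 6))))*S = -2 + (-268*(-1/88) + o/((-3*1)))*S = -2 + (67/22 + o/(-3))*S = -2 + (67/22 + o*(-⅓))*S = -2 + (67/22 - o/3)*S = -2 + S*(67/22 - o/3))
O((4*(-3))*9, -396)/401731 - 358114/467001 = (-2 + 67*((4*(-3))*9)/22 - ⅓*(4*(-3))*9*(-396))/401731 - 358114/467001 = (-2 + 67*(-12*9)/22 - ⅓*(-12*9)*(-396))*(1/401731) - 358114*1/467001 = (-2 + (67/22)*(-108) - ⅓*(-108)*(-396))*(1/401731) - 358114/467001 = (-2 - 3618/11 - 14256)*(1/401731) - 358114/467001 = -160456/11*1/401731 - 358114/467001 = -160456/4419041 - 358114/467001 = -1657453561130/2063696566041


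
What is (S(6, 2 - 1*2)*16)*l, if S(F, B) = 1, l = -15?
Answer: -240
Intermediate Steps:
(S(6, 2 - 1*2)*16)*l = (1*16)*(-15) = 16*(-15) = -240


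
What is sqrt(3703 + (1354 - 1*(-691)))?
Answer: 2*sqrt(1437) ≈ 75.816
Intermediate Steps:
sqrt(3703 + (1354 - 1*(-691))) = sqrt(3703 + (1354 + 691)) = sqrt(3703 + 2045) = sqrt(5748) = 2*sqrt(1437)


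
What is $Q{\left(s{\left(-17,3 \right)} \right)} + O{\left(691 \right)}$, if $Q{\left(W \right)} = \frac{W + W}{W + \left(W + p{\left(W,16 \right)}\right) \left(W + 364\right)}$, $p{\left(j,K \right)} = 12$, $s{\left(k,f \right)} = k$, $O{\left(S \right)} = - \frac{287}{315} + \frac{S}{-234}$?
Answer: $- \frac{218917}{56940} \approx -3.8447$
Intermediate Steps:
$O{\left(S \right)} = - \frac{41}{45} - \frac{S}{234}$ ($O{\left(S \right)} = \left(-287\right) \frac{1}{315} + S \left(- \frac{1}{234}\right) = - \frac{41}{45} - \frac{S}{234}$)
$Q{\left(W \right)} = \frac{2 W}{W + \left(12 + W\right) \left(364 + W\right)}$ ($Q{\left(W \right)} = \frac{W + W}{W + \left(W + 12\right) \left(W + 364\right)} = \frac{2 W}{W + \left(12 + W\right) \left(364 + W\right)}$)
$Q{\left(s{\left(-17,3 \right)} \right)} + O{\left(691 \right)} = 2 \left(-17\right) \frac{1}{4368 + \left(-17\right)^{2} + 377 \left(-17\right)} - \frac{1507}{390} = 2 \left(-17\right) \frac{1}{4368 + 289 - 6409} - \frac{1507}{390} = 2 \left(-17\right) \frac{1}{-1752} - \frac{1507}{390} = 2 \left(-17\right) \left(- \frac{1}{1752}\right) - \frac{1507}{390} = \frac{17}{876} - \frac{1507}{390} = - \frac{218917}{56940}$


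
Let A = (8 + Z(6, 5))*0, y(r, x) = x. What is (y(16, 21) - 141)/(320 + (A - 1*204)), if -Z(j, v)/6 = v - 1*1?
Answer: -30/29 ≈ -1.0345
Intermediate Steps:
Z(j, v) = 6 - 6*v (Z(j, v) = -6*(v - 1*1) = -6*(v - 1) = -6*(-1 + v) = 6 - 6*v)
A = 0 (A = (8 + (6 - 6*5))*0 = (8 + (6 - 30))*0 = (8 - 24)*0 = -16*0 = 0)
(y(16, 21) - 141)/(320 + (A - 1*204)) = (21 - 141)/(320 + (0 - 1*204)) = -120/(320 + (0 - 204)) = -120/(320 - 204) = -120/116 = -120*1/116 = -30/29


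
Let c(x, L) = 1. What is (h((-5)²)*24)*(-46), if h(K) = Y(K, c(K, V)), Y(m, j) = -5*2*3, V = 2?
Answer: 33120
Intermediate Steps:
Y(m, j) = -30 (Y(m, j) = -10*3 = -30)
h(K) = -30
(h((-5)²)*24)*(-46) = -30*24*(-46) = -720*(-46) = 33120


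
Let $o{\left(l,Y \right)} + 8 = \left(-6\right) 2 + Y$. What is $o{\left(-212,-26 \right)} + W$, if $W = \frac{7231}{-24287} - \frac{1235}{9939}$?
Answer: $- \frac{11205734032}{241388493} \approx -46.422$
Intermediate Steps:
$o{\left(l,Y \right)} = -20 + Y$ ($o{\left(l,Y \right)} = -8 + \left(\left(-6\right) 2 + Y\right) = -8 + \left(-12 + Y\right) = -20 + Y$)
$W = - \frac{101863354}{241388493}$ ($W = 7231 \left(- \frac{1}{24287}\right) - \frac{1235}{9939} = - \frac{7231}{24287} - \frac{1235}{9939} = - \frac{101863354}{241388493} \approx -0.42199$)
$o{\left(-212,-26 \right)} + W = \left(-20 - 26\right) - \frac{101863354}{241388493} = -46 - \frac{101863354}{241388493} = - \frac{11205734032}{241388493}$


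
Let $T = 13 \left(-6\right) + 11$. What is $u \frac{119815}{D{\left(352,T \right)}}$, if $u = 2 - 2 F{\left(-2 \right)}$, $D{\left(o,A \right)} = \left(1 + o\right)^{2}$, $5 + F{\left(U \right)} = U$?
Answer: $\frac{1917040}{124609} \approx 15.384$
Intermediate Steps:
$F{\left(U \right)} = -5 + U$
$T = -67$ ($T = -78 + 11 = -67$)
$u = 16$ ($u = 2 - 2 \left(-5 - 2\right) = 2 - -14 = 2 + 14 = 16$)
$u \frac{119815}{D{\left(352,T \right)}} = 16 \frac{119815}{\left(1 + 352\right)^{2}} = 16 \frac{119815}{353^{2}} = 16 \cdot \frac{119815}{124609} = \frac{1917040}{124609}$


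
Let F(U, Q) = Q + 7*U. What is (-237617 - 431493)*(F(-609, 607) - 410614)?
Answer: 277192199700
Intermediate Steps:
(-237617 - 431493)*(F(-609, 607) - 410614) = (-237617 - 431493)*((607 + 7*(-609)) - 410614) = -669110*((607 - 4263) - 410614) = -669110*(-3656 - 410614) = -669110*(-414270) = 277192199700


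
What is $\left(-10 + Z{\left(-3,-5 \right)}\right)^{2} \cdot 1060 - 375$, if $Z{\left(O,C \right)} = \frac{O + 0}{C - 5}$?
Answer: $\frac{496802}{5} \approx 99360.0$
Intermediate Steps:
$Z{\left(O,C \right)} = \frac{O}{-5 + C}$
$\left(-10 + Z{\left(-3,-5 \right)}\right)^{2} \cdot 1060 - 375 = \left(-10 - \frac{3}{-5 - 5}\right)^{2} \cdot 1060 - 375 = \left(-10 - \frac{3}{-10}\right)^{2} \cdot 1060 - 375 = \left(-10 - - \frac{3}{10}\right)^{2} \cdot 1060 - 375 = \left(-10 + \frac{3}{10}\right)^{2} \cdot 1060 - 375 = \left(- \frac{97}{10}\right)^{2} \cdot 1060 - 375 = \frac{9409}{100} \cdot 1060 - 375 = \frac{498677}{5} - 375 = \frac{496802}{5}$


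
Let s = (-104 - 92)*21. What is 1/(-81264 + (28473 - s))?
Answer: -1/48675 ≈ -2.0544e-5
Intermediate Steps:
s = -4116 (s = -196*21 = -4116)
1/(-81264 + (28473 - s)) = 1/(-81264 + (28473 - 1*(-4116))) = 1/(-81264 + (28473 + 4116)) = 1/(-81264 + 32589) = 1/(-48675) = -1/48675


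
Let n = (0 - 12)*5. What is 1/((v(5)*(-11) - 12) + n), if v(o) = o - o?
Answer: -1/72 ≈ -0.013889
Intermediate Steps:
v(o) = 0
n = -60 (n = -12*5 = -60)
1/((v(5)*(-11) - 12) + n) = 1/((0*(-11) - 12) - 60) = 1/((0 - 12) - 60) = 1/(-12 - 60) = 1/(-72) = -1/72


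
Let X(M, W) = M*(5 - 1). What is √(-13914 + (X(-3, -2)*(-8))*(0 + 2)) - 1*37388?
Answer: -37388 + I*√13722 ≈ -37388.0 + 117.14*I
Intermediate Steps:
X(M, W) = 4*M (X(M, W) = M*4 = 4*M)
√(-13914 + (X(-3, -2)*(-8))*(0 + 2)) - 1*37388 = √(-13914 + ((4*(-3))*(-8))*(0 + 2)) - 1*37388 = √(-13914 - 12*(-8)*2) - 37388 = √(-13914 + 96*2) - 37388 = √(-13914 + 192) - 37388 = √(-13722) - 37388 = I*√13722 - 37388 = -37388 + I*√13722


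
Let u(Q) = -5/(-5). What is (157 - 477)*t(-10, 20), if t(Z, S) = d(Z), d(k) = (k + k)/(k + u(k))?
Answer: -6400/9 ≈ -711.11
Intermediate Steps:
u(Q) = 1 (u(Q) = -5*(-⅕) = 1)
d(k) = 2*k/(1 + k) (d(k) = (k + k)/(k + 1) = (2*k)/(1 + k) = 2*k/(1 + k))
t(Z, S) = 2*Z/(1 + Z)
(157 - 477)*t(-10, 20) = (157 - 477)*(2*(-10)/(1 - 10)) = -640*(-10)/(-9) = -640*(-10)*(-1)/9 = -320*20/9 = -6400/9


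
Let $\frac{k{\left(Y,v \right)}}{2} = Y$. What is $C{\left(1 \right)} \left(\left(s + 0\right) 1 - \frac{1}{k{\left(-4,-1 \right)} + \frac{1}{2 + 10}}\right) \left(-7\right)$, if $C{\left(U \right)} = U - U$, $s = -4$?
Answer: $0$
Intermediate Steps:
$k{\left(Y,v \right)} = 2 Y$
$C{\left(U \right)} = 0$
$C{\left(1 \right)} \left(\left(s + 0\right) 1 - \frac{1}{k{\left(-4,-1 \right)} + \frac{1}{2 + 10}}\right) \left(-7\right) = 0 \left(\left(-4 + 0\right) 1 - \frac{1}{2 \left(-4\right) + \frac{1}{2 + 10}}\right) \left(-7\right) = 0 \left(\left(-4\right) 1 - \frac{1}{-8 + \frac{1}{12}}\right) \left(-7\right) = 0 \left(-4 - \frac{1}{-8 + \frac{1}{12}}\right) \left(-7\right) = 0 \left(-4 - \frac{1}{- \frac{95}{12}}\right) \left(-7\right) = 0 \left(-4 - - \frac{12}{95}\right) \left(-7\right) = 0 \left(-4 + \frac{12}{95}\right) \left(-7\right) = 0 \left(- \frac{368}{95}\right) \left(-7\right) = 0 \left(-7\right) = 0$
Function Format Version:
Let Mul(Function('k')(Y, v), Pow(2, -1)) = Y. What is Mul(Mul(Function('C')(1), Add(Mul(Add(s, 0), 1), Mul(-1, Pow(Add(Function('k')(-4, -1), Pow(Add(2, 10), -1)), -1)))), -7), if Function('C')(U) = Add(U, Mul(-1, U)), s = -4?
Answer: 0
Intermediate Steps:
Function('k')(Y, v) = Mul(2, Y)
Function('C')(U) = 0
Mul(Mul(Function('C')(1), Add(Mul(Add(s, 0), 1), Mul(-1, Pow(Add(Function('k')(-4, -1), Pow(Add(2, 10), -1)), -1)))), -7) = Mul(Mul(0, Add(Mul(Add(-4, 0), 1), Mul(-1, Pow(Add(Mul(2, -4), Pow(Add(2, 10), -1)), -1)))), -7) = Mul(Mul(0, Add(Mul(-4, 1), Mul(-1, Pow(Add(-8, Pow(12, -1)), -1)))), -7) = Mul(Mul(0, Add(-4, Mul(-1, Pow(Add(-8, Rational(1, 12)), -1)))), -7) = Mul(Mul(0, Add(-4, Mul(-1, Pow(Rational(-95, 12), -1)))), -7) = Mul(Mul(0, Add(-4, Mul(-1, Rational(-12, 95)))), -7) = Mul(Mul(0, Add(-4, Rational(12, 95))), -7) = Mul(Mul(0, Rational(-368, 95)), -7) = Mul(0, -7) = 0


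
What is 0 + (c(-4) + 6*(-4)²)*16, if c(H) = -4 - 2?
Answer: 1440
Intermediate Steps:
c(H) = -6
0 + (c(-4) + 6*(-4)²)*16 = 0 + (-6 + 6*(-4)²)*16 = 0 + (-6 + 6*16)*16 = 0 + (-6 + 96)*16 = 0 + 90*16 = 0 + 1440 = 1440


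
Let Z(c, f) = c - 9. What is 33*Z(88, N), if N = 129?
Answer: 2607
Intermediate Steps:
Z(c, f) = -9 + c
33*Z(88, N) = 33*(-9 + 88) = 33*79 = 2607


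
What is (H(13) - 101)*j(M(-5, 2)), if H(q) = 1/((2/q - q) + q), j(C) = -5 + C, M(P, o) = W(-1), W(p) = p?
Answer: 567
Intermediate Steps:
M(P, o) = -1
H(q) = q/2 (H(q) = 1/((-q + 2/q) + q) = 1/(2/q) = q/2)
(H(13) - 101)*j(M(-5, 2)) = ((½)*13 - 101)*(-5 - 1) = (13/2 - 101)*(-6) = -189/2*(-6) = 567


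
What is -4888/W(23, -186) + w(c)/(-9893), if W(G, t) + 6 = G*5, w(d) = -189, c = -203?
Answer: -48336383/1078337 ≈ -44.825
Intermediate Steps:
W(G, t) = -6 + 5*G (W(G, t) = -6 + G*5 = -6 + 5*G)
-4888/W(23, -186) + w(c)/(-9893) = -4888/(-6 + 5*23) - 189/(-9893) = -4888/(-6 + 115) - 189*(-1/9893) = -4888/109 + 189/9893 = -48336383/1078337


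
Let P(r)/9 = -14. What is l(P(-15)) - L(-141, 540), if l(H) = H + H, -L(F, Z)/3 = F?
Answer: -675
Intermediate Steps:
L(F, Z) = -3*F
P(r) = -126 (P(r) = 9*(-14) = -126)
l(H) = 2*H
l(P(-15)) - L(-141, 540) = 2*(-126) - (-3)*(-141) = -252 - 1*423 = -252 - 423 = -675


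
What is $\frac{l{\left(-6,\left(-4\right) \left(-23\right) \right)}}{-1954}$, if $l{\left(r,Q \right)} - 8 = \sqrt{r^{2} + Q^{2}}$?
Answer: $- \frac{4}{977} - \frac{5 \sqrt{85}}{977} \approx -0.051277$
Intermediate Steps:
$l{\left(r,Q \right)} = 8 + \sqrt{Q^{2} + r^{2}}$ ($l{\left(r,Q \right)} = 8 + \sqrt{r^{2} + Q^{2}} = 8 + \sqrt{Q^{2} + r^{2}}$)
$\frac{l{\left(-6,\left(-4\right) \left(-23\right) \right)}}{-1954} = \frac{8 + \sqrt{\left(\left(-4\right) \left(-23\right)\right)^{2} + \left(-6\right)^{2}}}{-1954} = \left(8 + \sqrt{92^{2} + 36}\right) \left(- \frac{1}{1954}\right) = \left(8 + \sqrt{8464 + 36}\right) \left(- \frac{1}{1954}\right) = \left(8 + \sqrt{8500}\right) \left(- \frac{1}{1954}\right) = \left(8 + 10 \sqrt{85}\right) \left(- \frac{1}{1954}\right) = - \frac{4}{977} - \frac{5 \sqrt{85}}{977}$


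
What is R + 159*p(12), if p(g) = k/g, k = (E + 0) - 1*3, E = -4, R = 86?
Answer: -27/4 ≈ -6.7500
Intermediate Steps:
k = -7 (k = (-4 + 0) - 1*3 = -4 - 3 = -7)
p(g) = -7/g
R + 159*p(12) = 86 + 159*(-7/12) = 86 - 371/4 = -27/4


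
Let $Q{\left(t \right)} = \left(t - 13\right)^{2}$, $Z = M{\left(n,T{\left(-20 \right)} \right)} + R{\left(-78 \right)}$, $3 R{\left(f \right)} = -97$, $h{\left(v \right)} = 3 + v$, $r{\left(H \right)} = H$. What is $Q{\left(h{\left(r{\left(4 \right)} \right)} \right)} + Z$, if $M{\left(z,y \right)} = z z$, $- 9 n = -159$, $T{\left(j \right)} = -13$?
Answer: $\frac{2842}{9} \approx 315.78$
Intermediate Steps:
$n = \frac{53}{3}$ ($n = \left(- \frac{1}{9}\right) \left(-159\right) = \frac{53}{3} \approx 17.667$)
$M{\left(z,y \right)} = z^{2}$
$R{\left(f \right)} = - \frac{97}{3}$ ($R{\left(f \right)} = \frac{1}{3} \left(-97\right) = - \frac{97}{3}$)
$Z = \frac{2518}{9}$ ($Z = \left(\frac{53}{3}\right)^{2} - \frac{97}{3} = \frac{2809}{9} - \frac{97}{3} = \frac{2518}{9} \approx 279.78$)
$Q{\left(t \right)} = \left(-13 + t\right)^{2}$
$Q{\left(h{\left(r{\left(4 \right)} \right)} \right)} + Z = \left(-13 + \left(3 + 4\right)\right)^{2} + \frac{2518}{9} = \left(-13 + 7\right)^{2} + \frac{2518}{9} = \left(-6\right)^{2} + \frac{2518}{9} = 36 + \frac{2518}{9} = \frac{2842}{9}$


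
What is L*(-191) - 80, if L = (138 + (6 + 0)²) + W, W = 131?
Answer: -58335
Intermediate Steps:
L = 305 (L = (138 + (6 + 0)²) + 131 = (138 + 6²) + 131 = (138 + 36) + 131 = 174 + 131 = 305)
L*(-191) - 80 = 305*(-191) - 80 = -58255 - 80 = -58335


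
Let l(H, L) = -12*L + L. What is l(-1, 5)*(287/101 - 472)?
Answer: 2606175/101 ≈ 25804.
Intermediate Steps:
l(H, L) = -11*L
l(-1, 5)*(287/101 - 472) = (-11*5)*(287/101 - 472) = -55*(287*(1/101) - 472) = -55*(287/101 - 472) = -55*(-47385/101) = 2606175/101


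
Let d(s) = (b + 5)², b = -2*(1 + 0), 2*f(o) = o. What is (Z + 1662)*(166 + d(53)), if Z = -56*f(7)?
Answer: 256550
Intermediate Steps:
f(o) = o/2
b = -2 (b = -2*1 = -2)
d(s) = 9 (d(s) = (-2 + 5)² = 3² = 9)
Z = -196 (Z = -28*7 = -56*7/2 = -196)
(Z + 1662)*(166 + d(53)) = (-196 + 1662)*(166 + 9) = 1466*175 = 256550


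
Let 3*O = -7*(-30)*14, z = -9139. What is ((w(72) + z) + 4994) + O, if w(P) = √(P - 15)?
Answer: -3165 + √57 ≈ -3157.4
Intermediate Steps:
w(P) = √(-15 + P)
O = 980 (O = (-7*(-30)*14)/3 = (210*14)/3 = (⅓)*2940 = 980)
((w(72) + z) + 4994) + O = ((√(-15 + 72) - 9139) + 4994) + 980 = ((√57 - 9139) + 4994) + 980 = ((-9139 + √57) + 4994) + 980 = (-4145 + √57) + 980 = -3165 + √57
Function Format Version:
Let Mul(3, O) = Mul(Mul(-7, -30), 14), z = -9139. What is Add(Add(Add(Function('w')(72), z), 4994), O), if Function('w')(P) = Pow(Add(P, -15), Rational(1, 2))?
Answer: Add(-3165, Pow(57, Rational(1, 2))) ≈ -3157.4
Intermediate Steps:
Function('w')(P) = Pow(Add(-15, P), Rational(1, 2))
O = 980 (O = Mul(Rational(1, 3), Mul(Mul(-7, -30), 14)) = Mul(Rational(1, 3), Mul(210, 14)) = Mul(Rational(1, 3), 2940) = 980)
Add(Add(Add(Function('w')(72), z), 4994), O) = Add(Add(Add(Pow(Add(-15, 72), Rational(1, 2)), -9139), 4994), 980) = Add(Add(Add(Pow(57, Rational(1, 2)), -9139), 4994), 980) = Add(Add(Add(-9139, Pow(57, Rational(1, 2))), 4994), 980) = Add(Add(-4145, Pow(57, Rational(1, 2))), 980) = Add(-3165, Pow(57, Rational(1, 2)))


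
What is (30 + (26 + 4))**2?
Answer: 3600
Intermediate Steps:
(30 + (26 + 4))**2 = (30 + 30)**2 = 60**2 = 3600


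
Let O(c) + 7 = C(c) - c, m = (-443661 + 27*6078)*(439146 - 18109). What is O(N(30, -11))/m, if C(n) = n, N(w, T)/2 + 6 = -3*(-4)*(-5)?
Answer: 7/117702998535 ≈ 5.9472e-11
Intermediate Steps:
N(w, T) = -132 (N(w, T) = -12 + 2*(-3*(-4)*(-5)) = -12 + 2*(12*(-5)) = -12 + 2*(-60) = -12 - 120 = -132)
m = -117702998535 (m = (-443661 + 164106)*421037 = -279555*421037 = -117702998535)
O(c) = -7 (O(c) = -7 + (c - c) = -7 + 0 = -7)
O(N(30, -11))/m = -7/(-117702998535) = -7*(-1/117702998535) = 7/117702998535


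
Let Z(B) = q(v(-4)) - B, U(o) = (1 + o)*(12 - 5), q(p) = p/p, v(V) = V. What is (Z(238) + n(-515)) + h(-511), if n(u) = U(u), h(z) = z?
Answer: -4346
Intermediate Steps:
q(p) = 1
U(o) = 7 + 7*o (U(o) = (1 + o)*7 = 7 + 7*o)
Z(B) = 1 - B
n(u) = 7 + 7*u
(Z(238) + n(-515)) + h(-511) = ((1 - 1*238) + (7 + 7*(-515))) - 511 = ((1 - 238) + (7 - 3605)) - 511 = (-237 - 3598) - 511 = -3835 - 511 = -4346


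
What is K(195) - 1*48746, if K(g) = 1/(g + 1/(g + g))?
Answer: -3707181656/76051 ≈ -48746.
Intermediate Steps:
K(g) = 1/(g + 1/(2*g))
K(195) - 1*48746 = 2*195/(1 + 2*195²) - 1*48746 = 2*195/(1 + 2*38025) - 48746 = 2*195/(1 + 76050) - 48746 = 2*195/76051 - 48746 = 2*195*(1/76051) - 48746 = 390/76051 - 48746 = -3707181656/76051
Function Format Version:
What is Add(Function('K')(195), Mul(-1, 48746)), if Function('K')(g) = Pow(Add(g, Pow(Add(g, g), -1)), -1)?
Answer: Rational(-3707181656, 76051) ≈ -48746.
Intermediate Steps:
Function('K')(g) = Pow(Add(g, Mul(Rational(1, 2), Pow(g, -1))), -1) (Function('K')(g) = Pow(Add(g, Pow(Mul(2, g), -1)), -1) = Pow(Add(g, Mul(Rational(1, 2), Pow(g, -1))), -1))
Add(Function('K')(195), Mul(-1, 48746)) = Add(Mul(2, 195, Pow(Add(1, Mul(2, Pow(195, 2))), -1)), Mul(-1, 48746)) = Add(Mul(2, 195, Pow(Add(1, Mul(2, 38025)), -1)), -48746) = Add(Mul(2, 195, Pow(Add(1, 76050), -1)), -48746) = Add(Mul(2, 195, Pow(76051, -1)), -48746) = Add(Mul(2, 195, Rational(1, 76051)), -48746) = Add(Rational(390, 76051), -48746) = Rational(-3707181656, 76051)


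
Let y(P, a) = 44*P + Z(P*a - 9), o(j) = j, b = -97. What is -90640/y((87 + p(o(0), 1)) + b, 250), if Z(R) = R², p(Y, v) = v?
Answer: -18128/1020537 ≈ -0.017763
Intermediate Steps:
y(P, a) = (-9 + P*a)² + 44*P (y(P, a) = 44*P + (P*a - 9)² = 44*P + (-9 + P*a)² = (-9 + P*a)² + 44*P)
-90640/y((87 + p(o(0), 1)) + b, 250) = -90640/((-9 + ((87 + 1) - 97)*250)² + 44*((87 + 1) - 97)) = -90640/((-9 + (88 - 97)*250)² + 44*(88 - 97)) = -90640/((-9 - 9*250)² + 44*(-9)) = -90640/((-9 - 2250)² - 396) = -90640/((-2259)² - 396) = -90640/(5103081 - 396) = -90640/5102685 = -90640*1/5102685 = -18128/1020537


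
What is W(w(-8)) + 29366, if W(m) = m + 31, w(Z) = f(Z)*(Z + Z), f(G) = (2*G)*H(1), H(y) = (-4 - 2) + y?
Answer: 28117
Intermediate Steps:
H(y) = -6 + y
f(G) = -10*G (f(G) = (2*G)*(-6 + 1) = (2*G)*(-5) = -10*G)
w(Z) = -20*Z² (w(Z) = (-10*Z)*(Z + Z) = (-10*Z)*(2*Z) = -20*Z²)
W(m) = 31 + m
W(w(-8)) + 29366 = (31 - 20*(-8)²) + 29366 = (31 - 20*64) + 29366 = (31 - 1280) + 29366 = -1249 + 29366 = 28117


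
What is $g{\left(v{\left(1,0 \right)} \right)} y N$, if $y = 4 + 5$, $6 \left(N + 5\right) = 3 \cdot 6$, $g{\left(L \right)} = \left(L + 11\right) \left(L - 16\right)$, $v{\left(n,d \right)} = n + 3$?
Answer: $3240$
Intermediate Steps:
$v{\left(n,d \right)} = 3 + n$
$g{\left(L \right)} = \left(-16 + L\right) \left(11 + L\right)$ ($g{\left(L \right)} = \left(11 + L\right) \left(-16 + L\right) = \left(-16 + L\right) \left(11 + L\right)$)
$N = -2$ ($N = -5 + \frac{3 \cdot 6}{6} = -5 + \frac{1}{6} \cdot 18 = -5 + 3 = -2$)
$y = 9$
$g{\left(v{\left(1,0 \right)} \right)} y N = \left(-176 + \left(3 + 1\right)^{2} - 5 \left(3 + 1\right)\right) 9 \left(-2\right) = \left(-176 + 4^{2} - 20\right) \left(-18\right) = \left(-176 + 16 - 20\right) \left(-18\right) = \left(-180\right) \left(-18\right) = 3240$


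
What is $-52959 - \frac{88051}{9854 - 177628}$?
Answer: $- \frac{8885055215}{167774} \approx -52959.0$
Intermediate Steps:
$-52959 - \frac{88051}{9854 - 177628} = -52959 - \frac{88051}{-167774} = -52959 - - \frac{88051}{167774} = -52959 + \frac{88051}{167774} = - \frac{8885055215}{167774}$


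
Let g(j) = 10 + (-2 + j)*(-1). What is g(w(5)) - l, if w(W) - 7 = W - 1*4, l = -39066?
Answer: 39070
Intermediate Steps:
w(W) = 3 + W (w(W) = 7 + (W - 1*4) = 7 + (W - 4) = 7 + (-4 + W) = 3 + W)
g(j) = 12 - j (g(j) = 10 + (2 - j) = 12 - j)
g(w(5)) - l = (12 - (3 + 5)) - 1*(-39066) = (12 - 1*8) + 39066 = (12 - 8) + 39066 = 4 + 39066 = 39070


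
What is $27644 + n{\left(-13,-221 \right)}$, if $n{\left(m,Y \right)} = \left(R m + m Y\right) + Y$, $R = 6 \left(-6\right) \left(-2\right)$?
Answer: $29360$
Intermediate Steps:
$R = 72$ ($R = \left(-36\right) \left(-2\right) = 72$)
$n{\left(m,Y \right)} = Y + 72 m + Y m$ ($n{\left(m,Y \right)} = \left(72 m + m Y\right) + Y = \left(72 m + Y m\right) + Y = Y + 72 m + Y m$)
$27644 + n{\left(-13,-221 \right)} = 27644 - -1716 = 27644 + 1716 = 29360$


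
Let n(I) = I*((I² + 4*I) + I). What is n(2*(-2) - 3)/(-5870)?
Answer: 49/2935 ≈ 0.016695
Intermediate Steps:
n(I) = I*(I² + 5*I)
n(2*(-2) - 3)/(-5870) = ((2*(-2) - 3)²*(5 + (2*(-2) - 3)))/(-5870) = ((-4 - 3)²*(5 + (-4 - 3)))*(-1/5870) = ((-7)²*(5 - 7))*(-1/5870) = (49*(-2))*(-1/5870) = -98*(-1/5870) = 49/2935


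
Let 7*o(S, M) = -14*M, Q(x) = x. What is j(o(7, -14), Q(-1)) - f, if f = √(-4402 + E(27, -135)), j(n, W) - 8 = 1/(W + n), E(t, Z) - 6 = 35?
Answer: 217/27 - 7*I*√89 ≈ 8.037 - 66.038*I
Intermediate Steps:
E(t, Z) = 41 (E(t, Z) = 6 + 35 = 41)
o(S, M) = -2*M (o(S, M) = (-14*M)/7 = -2*M)
j(n, W) = 8 + 1/(W + n)
f = 7*I*√89 (f = √(-4402 + 41) = √(-4361) = 7*I*√89 ≈ 66.038*I)
j(o(7, -14), Q(-1)) - f = (1 + 8*(-1) + 8*(-2*(-14)))/(-1 - 2*(-14)) - 7*I*√89 = (1 - 8 + 8*28)/(-1 + 28) - 7*I*√89 = (1 - 8 + 224)/27 - 7*I*√89 = (1/27)*217 - 7*I*√89 = 217/27 - 7*I*√89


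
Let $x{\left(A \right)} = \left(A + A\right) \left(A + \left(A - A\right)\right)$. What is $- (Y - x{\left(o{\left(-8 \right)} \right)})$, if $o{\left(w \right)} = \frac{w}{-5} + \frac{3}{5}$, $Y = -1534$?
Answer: $\frac{38592}{25} \approx 1543.7$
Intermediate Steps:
$o{\left(w \right)} = \frac{3}{5} - \frac{w}{5}$ ($o{\left(w \right)} = w \left(- \frac{1}{5}\right) + 3 \cdot \frac{1}{5} = - \frac{w}{5} + \frac{3}{5} = \frac{3}{5} - \frac{w}{5}$)
$x{\left(A \right)} = 2 A^{2}$ ($x{\left(A \right)} = 2 A \left(A + 0\right) = 2 A A = 2 A^{2}$)
$- (Y - x{\left(o{\left(-8 \right)} \right)}) = - (-1534 - 2 \left(\frac{3}{5} - - \frac{8}{5}\right)^{2}) = - (-1534 - 2 \left(\frac{3}{5} + \frac{8}{5}\right)^{2}) = - (-1534 - 2 \left(\frac{11}{5}\right)^{2}) = - (-1534 - 2 \cdot \frac{121}{25}) = - (-1534 - \frac{242}{25}) = \left(-1\right) \left(- \frac{38592}{25}\right) = \frac{38592}{25}$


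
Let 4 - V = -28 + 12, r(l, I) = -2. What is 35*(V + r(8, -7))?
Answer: 630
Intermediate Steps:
V = 20 (V = 4 - (-28 + 12) = 4 - 1*(-16) = 4 + 16 = 20)
35*(V + r(8, -7)) = 35*(20 - 2) = 35*18 = 630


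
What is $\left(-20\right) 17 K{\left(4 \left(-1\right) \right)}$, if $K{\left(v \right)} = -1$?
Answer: $340$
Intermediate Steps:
$\left(-20\right) 17 K{\left(4 \left(-1\right) \right)} = \left(-20\right) 17 \left(-1\right) = \left(-340\right) \left(-1\right) = 340$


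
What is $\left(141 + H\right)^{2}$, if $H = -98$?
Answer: $1849$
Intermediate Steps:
$\left(141 + H\right)^{2} = \left(141 - 98\right)^{2} = 43^{2} = 1849$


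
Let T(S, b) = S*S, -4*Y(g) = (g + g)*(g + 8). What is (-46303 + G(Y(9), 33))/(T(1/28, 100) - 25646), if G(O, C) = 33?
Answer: 36275680/20106463 ≈ 1.8042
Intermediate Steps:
Y(g) = -g*(8 + g)/2 (Y(g) = -(g + g)*(g + 8)/4 = -2*g*(8 + g)/4 = -g*(8 + g)/2)
T(S, b) = S²
(-46303 + G(Y(9), 33))/(T(1/28, 100) - 25646) = (-46303 + 33)/((1/28)² - 25646) = -46270/((1/28)² - 25646) = -46270/(1/784 - 25646) = -46270/(-20106463/784) = -46270*(-784/20106463) = 36275680/20106463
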